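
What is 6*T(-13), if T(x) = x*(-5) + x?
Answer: 312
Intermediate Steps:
T(x) = -4*x (T(x) = -5*x + x = -4*x)
6*T(-13) = 6*(-4*(-13)) = 6*52 = 312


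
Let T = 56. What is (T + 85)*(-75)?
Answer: -10575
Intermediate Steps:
(T + 85)*(-75) = (56 + 85)*(-75) = 141*(-75) = -10575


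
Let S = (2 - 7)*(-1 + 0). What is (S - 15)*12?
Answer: -120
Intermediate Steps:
S = 5 (S = -5*(-1) = 5)
(S - 15)*12 = (5 - 15)*12 = -10*12 = -120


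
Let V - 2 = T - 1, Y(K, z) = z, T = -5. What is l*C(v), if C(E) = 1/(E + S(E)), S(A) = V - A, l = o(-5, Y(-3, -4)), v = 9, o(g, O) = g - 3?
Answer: 2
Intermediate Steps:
V = -4 (V = 2 + (-5 - 1) = 2 - 6 = -4)
o(g, O) = -3 + g
l = -8 (l = -3 - 5 = -8)
S(A) = -4 - A
C(E) = -1/4 (C(E) = 1/(E + (-4 - E)) = 1/(-4) = -1/4)
l*C(v) = -8*(-1/4) = 2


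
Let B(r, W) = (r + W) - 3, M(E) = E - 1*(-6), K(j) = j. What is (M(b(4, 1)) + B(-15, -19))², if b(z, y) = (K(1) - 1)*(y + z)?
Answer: 961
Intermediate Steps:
b(z, y) = 0 (b(z, y) = (1 - 1)*(y + z) = 0*(y + z) = 0)
M(E) = 6 + E (M(E) = E + 6 = 6 + E)
B(r, W) = -3 + W + r (B(r, W) = (W + r) - 3 = -3 + W + r)
(M(b(4, 1)) + B(-15, -19))² = ((6 + 0) + (-3 - 19 - 15))² = (6 - 37)² = (-31)² = 961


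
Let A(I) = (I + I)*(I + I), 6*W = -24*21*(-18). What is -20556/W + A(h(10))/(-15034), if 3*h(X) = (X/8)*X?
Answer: -6440498/473571 ≈ -13.600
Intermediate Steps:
h(X) = X²/24 (h(X) = ((X/8)*X)/3 = (X²/8)/3 = X²/24)
W = 1512 (W = (-24*21*(-18))/6 = (-504*(-18))/6 = (⅙)*9072 = 1512)
A(I) = 4*I² (A(I) = (2*I)*(2*I) = 4*I²)
-20556/W + A(h(10))/(-15034) = -20556/1512 + (4*((1/24)*10²)²)/(-15034) = -20556*1/1512 + (4*((1/24)*100)²)*(-1/15034) = -571/42 + (4*(25/6)²)*(-1/15034) = -571/42 + (4*(625/36))*(-1/15034) = -571/42 + (625/9)*(-1/15034) = -571/42 - 625/135306 = -6440498/473571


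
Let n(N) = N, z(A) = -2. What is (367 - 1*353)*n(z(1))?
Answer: -28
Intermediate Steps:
(367 - 1*353)*n(z(1)) = (367 - 1*353)*(-2) = (367 - 353)*(-2) = 14*(-2) = -28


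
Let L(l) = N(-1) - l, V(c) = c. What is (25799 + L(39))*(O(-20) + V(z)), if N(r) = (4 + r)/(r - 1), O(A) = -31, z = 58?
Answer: 1390959/2 ≈ 6.9548e+5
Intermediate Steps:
N(r) = (4 + r)/(-1 + r)
L(l) = -3/2 - l (L(l) = (4 - 1)/(-1 - 1) - l = 3/(-2) - l = -½*3 - l = -3/2 - l)
(25799 + L(39))*(O(-20) + V(z)) = (25799 + (-3/2 - 1*39))*(-31 + 58) = (25799 + (-3/2 - 39))*27 = (25799 - 81/2)*27 = (51517/2)*27 = 1390959/2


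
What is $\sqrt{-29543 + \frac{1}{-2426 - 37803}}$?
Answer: $\frac{2 i \sqrt{243936617677}}{5747} \approx 171.88 i$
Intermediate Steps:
$\sqrt{-29543 + \frac{1}{-2426 - 37803}} = \sqrt{-29543 + \frac{1}{-40229}} = \sqrt{-29543 - \frac{1}{40229}} = \sqrt{- \frac{1188485348}{40229}} = \frac{2 i \sqrt{243936617677}}{5747}$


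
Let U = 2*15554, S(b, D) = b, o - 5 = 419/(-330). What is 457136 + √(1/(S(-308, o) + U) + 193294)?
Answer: 457136 + √458416050477/1540 ≈ 4.5758e+5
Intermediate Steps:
o = 1231/330 (o = 5 + 419/(-330) = 5 + 419*(-1/330) = 5 - 419/330 = 1231/330 ≈ 3.7303)
U = 31108
457136 + √(1/(S(-308, o) + U) + 193294) = 457136 + √(1/(-308 + 31108) + 193294) = 457136 + √(1/30800 + 193294) = 457136 + √(5953455201/30800) = 457136 + √458416050477/1540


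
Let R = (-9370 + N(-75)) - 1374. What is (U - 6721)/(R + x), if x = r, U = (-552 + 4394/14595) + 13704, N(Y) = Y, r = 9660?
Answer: -93864839/16915605 ≈ -5.5490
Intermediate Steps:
U = 191957834/14595 (U = (-552 + 4394*(1/14595)) + 13704 = (-552 + 4394/14595) + 13704 = -8052046/14595 + 13704 = 191957834/14595 ≈ 13152.)
x = 9660
R = -10819 (R = (-9370 - 75) - 1374 = -9445 - 1374 = -10819)
(U - 6721)/(R + x) = (191957834/14595 - 6721)/(-10819 + 9660) = (93864839/14595)/(-1159) = (93864839/14595)*(-1/1159) = -93864839/16915605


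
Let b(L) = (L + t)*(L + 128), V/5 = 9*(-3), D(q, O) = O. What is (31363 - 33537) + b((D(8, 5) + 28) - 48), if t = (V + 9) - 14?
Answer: -19689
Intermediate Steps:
V = -135 (V = 5*(9*(-3)) = 5*(-27) = -135)
t = -140 (t = (-135 + 9) - 14 = -126 - 14 = -140)
b(L) = (-140 + L)*(128 + L) (b(L) = (L - 140)*(L + 128) = (-140 + L)*(128 + L))
(31363 - 33537) + b((D(8, 5) + 28) - 48) = (31363 - 33537) + (-17920 + ((5 + 28) - 48)² - 12*((5 + 28) - 48)) = -2174 + (-17920 + (33 - 48)² - 12*(33 - 48)) = -2174 + (-17920 + (-15)² - 12*(-15)) = -2174 + (-17920 + 225 + 180) = -2174 - 17515 = -19689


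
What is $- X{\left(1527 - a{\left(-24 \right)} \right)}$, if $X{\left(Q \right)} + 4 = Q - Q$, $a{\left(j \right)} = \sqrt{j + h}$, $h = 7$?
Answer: $4$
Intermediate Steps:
$a{\left(j \right)} = \sqrt{7 + j}$ ($a{\left(j \right)} = \sqrt{j + 7} = \sqrt{7 + j}$)
$X{\left(Q \right)} = -4$ ($X{\left(Q \right)} = -4 + \left(Q - Q\right) = -4 + 0 = -4$)
$- X{\left(1527 - a{\left(-24 \right)} \right)} = \left(-1\right) \left(-4\right) = 4$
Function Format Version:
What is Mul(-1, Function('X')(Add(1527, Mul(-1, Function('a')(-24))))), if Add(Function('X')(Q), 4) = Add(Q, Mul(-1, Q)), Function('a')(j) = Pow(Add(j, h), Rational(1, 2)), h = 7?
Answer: 4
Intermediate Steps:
Function('a')(j) = Pow(Add(7, j), Rational(1, 2)) (Function('a')(j) = Pow(Add(j, 7), Rational(1, 2)) = Pow(Add(7, j), Rational(1, 2)))
Function('X')(Q) = -4 (Function('X')(Q) = Add(-4, Add(Q, Mul(-1, Q))) = Add(-4, 0) = -4)
Mul(-1, Function('X')(Add(1527, Mul(-1, Function('a')(-24))))) = Mul(-1, -4) = 4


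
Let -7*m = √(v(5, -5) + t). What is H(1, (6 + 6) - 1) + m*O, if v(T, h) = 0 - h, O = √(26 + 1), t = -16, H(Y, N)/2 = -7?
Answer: -14 - 3*I*√33/7 ≈ -14.0 - 2.462*I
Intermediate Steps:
H(Y, N) = -14 (H(Y, N) = 2*(-7) = -14)
O = 3*√3 (O = √27 = 3*√3 ≈ 5.1962)
v(T, h) = -h
m = -I*√11/7 (m = -√(-1*(-5) - 16)/7 = -√(5 - 16)/7 = -I*√11/7 ≈ -0.4738*I)
H(1, (6 + 6) - 1) + m*O = -14 + (-I*√11/7)*(3*√3) = -14 - 3*I*√33/7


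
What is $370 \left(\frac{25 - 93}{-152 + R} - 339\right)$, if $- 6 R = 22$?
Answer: $- \frac{58500330}{467} \approx -1.2527 \cdot 10^{5}$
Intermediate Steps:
$R = - \frac{11}{3}$ ($R = \left(- \frac{1}{6}\right) 22 = - \frac{11}{3} \approx -3.6667$)
$370 \left(\frac{25 - 93}{-152 + R} - 339\right) = 370 \left(\frac{25 - 93}{-152 - \frac{11}{3}} - 339\right) = 370 \left(- \frac{68}{- \frac{467}{3}} - 339\right) = 370 \left(\left(-68\right) \left(- \frac{3}{467}\right) - 339\right) = 370 \left(\frac{204}{467} - 339\right) = 370 \left(- \frac{158109}{467}\right) = - \frac{58500330}{467}$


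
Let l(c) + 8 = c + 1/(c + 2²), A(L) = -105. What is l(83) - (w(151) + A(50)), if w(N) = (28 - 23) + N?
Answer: 2089/87 ≈ 24.012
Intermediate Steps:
w(N) = 5 + N
l(c) = -8 + c + 1/(4 + c) (l(c) = -8 + (c + 1/(c + 2²)) = -8 + (c + 1/(c + 4)) = -8 + (c + 1/(4 + c)) = -8 + c + 1/(4 + c))
l(83) - (w(151) + A(50)) = (-31 + 83² - 4*83)/(4 + 83) - ((5 + 151) - 105) = (-31 + 6889 - 332)/87 - (156 - 105) = (1/87)*6526 - 1*51 = 6526/87 - 51 = 2089/87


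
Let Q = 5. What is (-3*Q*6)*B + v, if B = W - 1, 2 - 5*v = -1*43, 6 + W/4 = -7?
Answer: 4779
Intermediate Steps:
W = -52 (W = -24 + 4*(-7) = -24 - 28 = -52)
v = 9 (v = 2/5 - (-1)*43/5 = 2/5 - 1/5*(-43) = 2/5 + 43/5 = 9)
B = -53 (B = -52 - 1 = -53)
(-3*Q*6)*B + v = (-3*5*6)*(-53) + 9 = -15*6*(-53) + 9 = -90*(-53) + 9 = 4770 + 9 = 4779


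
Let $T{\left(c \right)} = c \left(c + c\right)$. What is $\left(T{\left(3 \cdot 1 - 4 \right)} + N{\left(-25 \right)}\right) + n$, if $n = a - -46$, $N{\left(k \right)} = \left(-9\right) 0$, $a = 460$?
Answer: $508$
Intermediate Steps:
$N{\left(k \right)} = 0$
$T{\left(c \right)} = 2 c^{2}$ ($T{\left(c \right)} = c 2 c = 2 c^{2}$)
$n = 506$ ($n = 460 - -46 = 460 + 46 = 506$)
$\left(T{\left(3 \cdot 1 - 4 \right)} + N{\left(-25 \right)}\right) + n = \left(2 \left(3 \cdot 1 - 4\right)^{2} + 0\right) + 506 = \left(2 \left(3 - 4\right)^{2} + 0\right) + 506 = \left(2 \left(-1\right)^{2} + 0\right) + 506 = \left(2 \cdot 1 + 0\right) + 506 = \left(2 + 0\right) + 506 = 2 + 506 = 508$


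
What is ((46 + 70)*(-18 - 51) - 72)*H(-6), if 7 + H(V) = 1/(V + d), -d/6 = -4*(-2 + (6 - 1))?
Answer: 620506/11 ≈ 56410.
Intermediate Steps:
d = 72 (d = -(-24)*(-2 + (6 - 1)) = -(-24)*(-2 + 5) = -(-24)*3 = -6*(-12) = 72)
H(V) = -7 + 1/(72 + V) (H(V) = -7 + 1/(V + 72) = -7 + 1/(72 + V))
((46 + 70)*(-18 - 51) - 72)*H(-6) = ((46 + 70)*(-18 - 51) - 72)*((-503 - 7*(-6))/(72 - 6)) = (116*(-69) - 72)*((-503 + 42)/66) = (-8004 - 72)*((1/66)*(-461)) = -8076*(-461/66) = 620506/11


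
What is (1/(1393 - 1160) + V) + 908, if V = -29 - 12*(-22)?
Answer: 266320/233 ≈ 1143.0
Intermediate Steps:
V = 235 (V = -29 + 264 = 235)
(1/(1393 - 1160) + V) + 908 = (1/(1393 - 1160) + 235) + 908 = (1/233 + 235) + 908 = 54756/233 + 908 = 266320/233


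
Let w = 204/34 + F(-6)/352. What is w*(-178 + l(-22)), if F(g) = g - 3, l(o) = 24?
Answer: -14721/16 ≈ -920.06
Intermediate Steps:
F(g) = -3 + g
w = 2103/352 (w = 204/34 + (-3 - 6)/352 = 204*(1/34) - 9*1/352 = 6 - 9/352 = 2103/352 ≈ 5.9744)
w*(-178 + l(-22)) = 2103*(-178 + 24)/352 = (2103/352)*(-154) = -14721/16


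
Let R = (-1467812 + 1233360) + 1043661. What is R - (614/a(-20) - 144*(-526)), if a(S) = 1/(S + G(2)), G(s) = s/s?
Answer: 745131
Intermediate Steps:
G(s) = 1
a(S) = 1/(1 + S) (a(S) = 1/(S + 1) = 1/(1 + S))
R = 809209 (R = -234452 + 1043661 = 809209)
R - (614/a(-20) - 144*(-526)) = 809209 - (614/(1/(1 - 20)) - 144*(-526)) = 809209 - (614/(1/(-19)) + 75744) = 809209 - (614/(-1/19) + 75744) = 809209 - (614*(-19) + 75744) = 809209 - (-11666 + 75744) = 809209 - 1*64078 = 809209 - 64078 = 745131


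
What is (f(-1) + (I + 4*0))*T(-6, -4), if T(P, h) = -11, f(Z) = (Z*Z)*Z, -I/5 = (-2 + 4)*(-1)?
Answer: -99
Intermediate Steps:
I = 10 (I = -5*(-2 + 4)*(-1) = -10*(-1) = -5*(-2) = 10)
f(Z) = Z³ (f(Z) = Z²*Z = Z³)
(f(-1) + (I + 4*0))*T(-6, -4) = ((-1)³ + (10 + 4*0))*(-11) = (-1 + (10 + 0))*(-11) = (-1 + 10)*(-11) = 9*(-11) = -99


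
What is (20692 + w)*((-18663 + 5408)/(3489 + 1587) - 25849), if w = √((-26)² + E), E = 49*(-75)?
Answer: -678815435767/1269 - 131222779*I*√2999/5076 ≈ -5.3492e+8 - 1.4157e+6*I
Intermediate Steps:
E = -3675
w = I*√2999 (w = √((-26)² - 3675) = √(676 - 3675) = √(-2999) = I*√2999 ≈ 54.763*I)
(20692 + w)*((-18663 + 5408)/(3489 + 1587) - 25849) = (20692 + I*√2999)*((-18663 + 5408)/(3489 + 1587) - 25849) = (20692 + I*√2999)*(-13255/5076 - 25849) = (20692 + I*√2999)*(-131222779/5076) = -678815435767/1269 - 131222779*I*√2999/5076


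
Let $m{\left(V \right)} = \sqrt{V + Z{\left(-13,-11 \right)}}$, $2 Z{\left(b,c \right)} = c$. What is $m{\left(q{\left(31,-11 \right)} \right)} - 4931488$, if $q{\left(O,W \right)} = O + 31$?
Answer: $-4931488 + \frac{\sqrt{226}}{2} \approx -4.9315 \cdot 10^{6}$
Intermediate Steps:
$Z{\left(b,c \right)} = \frac{c}{2}$
$q{\left(O,W \right)} = 31 + O$
$m{\left(V \right)} = \sqrt{- \frac{11}{2} + V}$ ($m{\left(V \right)} = \sqrt{V + \frac{1}{2} \left(-11\right)} = \sqrt{V - \frac{11}{2}} = \sqrt{- \frac{11}{2} + V}$)
$m{\left(q{\left(31,-11 \right)} \right)} - 4931488 = \frac{\sqrt{-22 + 4 \left(31 + 31\right)}}{2} - 4931488 = \frac{\sqrt{-22 + 4 \cdot 62}}{2} - 4931488 = \frac{\sqrt{-22 + 248}}{2} - 4931488 = \frac{\sqrt{226}}{2} - 4931488 = -4931488 + \frac{\sqrt{226}}{2}$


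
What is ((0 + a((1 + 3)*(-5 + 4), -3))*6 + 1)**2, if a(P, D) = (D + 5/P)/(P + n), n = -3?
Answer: 4225/196 ≈ 21.556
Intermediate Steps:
a(P, D) = (D + 5/P)/(-3 + P) (a(P, D) = (D + 5/P)/(P - 3) = (D + 5/P)/(-3 + P))
((0 + a((1 + 3)*(-5 + 4), -3))*6 + 1)**2 = ((0 + (5 - 3*(1 + 3)*(-5 + 4))/((((1 + 3)*(-5 + 4)))*(-3 + (1 + 3)*(-5 + 4))))*6 + 1)**2 = ((0 + (5 - 12*(-1))/(((4*(-1)))*(-3 + 4*(-1))))*6 + 1)**2 = ((0 + (5 - 3*(-4))/((-4)*(-3 - 4)))*6 + 1)**2 = ((0 - 1/4*(5 + 12)/(-7))*6 + 1)**2 = ((0 - 1/4*(-1/7)*17)*6 + 1)**2 = ((0 + 17/28)*6 + 1)**2 = ((17/28)*6 + 1)**2 = (51/14 + 1)**2 = (65/14)**2 = 4225/196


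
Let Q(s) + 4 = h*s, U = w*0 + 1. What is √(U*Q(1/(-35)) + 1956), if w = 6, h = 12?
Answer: 2*√597695/35 ≈ 44.178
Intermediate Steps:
U = 1 (U = 6*0 + 1 = 0 + 1 = 1)
Q(s) = -4 + 12*s
√(U*Q(1/(-35)) + 1956) = √(1*(-4 + 12/(-35)) + 1956) = √(1*(-4 + 12*(-1/35)) + 1956) = √(1*(-4 - 12/35) + 1956) = √(1*(-152/35) + 1956) = √(-152/35 + 1956) = √(68308/35) = 2*√597695/35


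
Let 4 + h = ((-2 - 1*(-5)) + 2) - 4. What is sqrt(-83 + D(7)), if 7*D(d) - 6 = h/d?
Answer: 2*I*sqrt(1007)/7 ≈ 9.0667*I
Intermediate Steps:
h = -3 (h = -4 + (((-2 - 1*(-5)) + 2) - 4) = -4 + (((-2 + 5) + 2) - 4) = -4 + ((3 + 2) - 4) = -4 + (5 - 4) = -4 + 1 = -3)
D(d) = 6/7 - 3/(7*d) (D(d) = 6/7 + (-3/d)/7 = 6/7 - 3/(7*d))
sqrt(-83 + D(7)) = sqrt(-83 + (3/7)*(-1 + 2*7)/7) = sqrt(-83 + (3/7)*(1/7)*(-1 + 14)) = sqrt(-83 + (3/7)*(1/7)*13) = sqrt(-83 + 39/49) = sqrt(-4028/49) = 2*I*sqrt(1007)/7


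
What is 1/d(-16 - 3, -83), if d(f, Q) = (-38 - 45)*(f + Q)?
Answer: 1/8466 ≈ 0.00011812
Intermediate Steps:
d(f, Q) = -83*Q - 83*f (d(f, Q) = -83*(Q + f) = -83*Q - 83*f)
1/d(-16 - 3, -83) = 1/(-83*(-83) - 83*(-16 - 3)) = 1/(6889 - 83*(-19)) = 1/(6889 + 1577) = 1/8466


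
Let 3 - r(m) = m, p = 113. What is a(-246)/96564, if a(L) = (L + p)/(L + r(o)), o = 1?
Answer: 133/23561616 ≈ 5.6448e-6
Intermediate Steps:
r(m) = 3 - m
a(L) = (113 + L)/(2 + L) (a(L) = (L + 113)/(L + (3 - 1*1)) = (113 + L)/(L + (3 - 1)) = (113 + L)/(L + 2) = (113 + L)/(2 + L))
a(-246)/96564 = ((113 - 246)/(2 - 246))/96564 = (-133/(-244))*(1/96564) = -1/244*(-133)*(1/96564) = (133/244)*(1/96564) = 133/23561616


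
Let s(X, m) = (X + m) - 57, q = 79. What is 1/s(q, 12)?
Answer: 1/34 ≈ 0.029412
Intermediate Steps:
s(X, m) = -57 + X + m
1/s(q, 12) = 1/(-57 + 79 + 12) = 1/34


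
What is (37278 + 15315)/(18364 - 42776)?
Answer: -52593/24412 ≈ -2.1544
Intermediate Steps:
(37278 + 15315)/(18364 - 42776) = 52593/(-24412) = 52593*(-1/24412) = -52593/24412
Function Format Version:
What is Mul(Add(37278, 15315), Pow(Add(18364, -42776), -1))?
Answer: Rational(-52593, 24412) ≈ -2.1544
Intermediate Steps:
Mul(Add(37278, 15315), Pow(Add(18364, -42776), -1)) = Mul(52593, Pow(-24412, -1)) = Mul(52593, Rational(-1, 24412)) = Rational(-52593, 24412)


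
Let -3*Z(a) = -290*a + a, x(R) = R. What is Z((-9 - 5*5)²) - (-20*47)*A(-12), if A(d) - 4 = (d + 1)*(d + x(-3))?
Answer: 810664/3 ≈ 2.7022e+5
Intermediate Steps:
Z(a) = 289*a/3 (Z(a) = -(-290*a + a)/3 = -(-289)*a/3 = 289*a/3)
A(d) = 4 + (1 + d)*(-3 + d) (A(d) = 4 + (d + 1)*(d - 3) = 4 + (1 + d)*(-3 + d))
Z((-9 - 5*5)²) - (-20*47)*A(-12) = 289*(-9 - 5*5)²/3 - (-20*47)*(1 + (-12)² - 2*(-12)) = 289*(-9 - 25)²/3 - (-940)*(1 + 144 + 24) = (289/3)*(-34)² - (-940)*169 = (289/3)*1156 - 1*(-158860) = 334084/3 + 158860 = 810664/3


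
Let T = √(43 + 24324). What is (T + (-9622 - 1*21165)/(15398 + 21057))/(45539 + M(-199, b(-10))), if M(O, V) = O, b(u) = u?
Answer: -30787/1652869700 + 59*√7/45340 ≈ 0.0034242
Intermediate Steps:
T = 59*√7 (T = √24367 = 59*√7 ≈ 156.10)
(T + (-9622 - 1*21165)/(15398 + 21057))/(45539 + M(-199, b(-10))) = (59*√7 + (-9622 - 1*21165)/(15398 + 21057))/(45539 - 199) = (59*√7 + (-9622 - 21165)/36455)/45340 = (59*√7 - 30787*1/36455)*(1/45340) = (59*√7 - 30787/36455)*(1/45340) = (-30787/36455 + 59*√7)*(1/45340) = -30787/1652869700 + 59*√7/45340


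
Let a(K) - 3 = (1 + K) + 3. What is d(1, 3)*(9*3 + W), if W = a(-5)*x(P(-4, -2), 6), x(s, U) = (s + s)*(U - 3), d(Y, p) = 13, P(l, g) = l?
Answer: -273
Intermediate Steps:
x(s, U) = 2*s*(-3 + U) (x(s, U) = (2*s)*(-3 + U) = 2*s*(-3 + U))
a(K) = 7 + K (a(K) = 3 + ((1 + K) + 3) = 3 + (4 + K) = 7 + K)
W = -48 (W = (7 - 5)*(2*(-4)*(-3 + 6)) = 2*(2*(-4)*3) = 2*(-24) = -48)
d(1, 3)*(9*3 + W) = 13*(9*3 - 48) = 13*(27 - 48) = 13*(-21) = -273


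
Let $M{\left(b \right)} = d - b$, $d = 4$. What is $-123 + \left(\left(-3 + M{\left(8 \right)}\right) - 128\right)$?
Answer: $-258$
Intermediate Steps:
$M{\left(b \right)} = 4 - b$
$-123 + \left(\left(-3 + M{\left(8 \right)}\right) - 128\right) = -123 + \left(\left(-3 + \left(4 - 8\right)\right) - 128\right) = -123 - 135 = -258$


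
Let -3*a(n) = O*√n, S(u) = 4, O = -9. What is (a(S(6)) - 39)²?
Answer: 1089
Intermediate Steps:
a(n) = 3*√n (a(n) = -(-3)*√n = 3*√n)
(a(S(6)) - 39)² = (3*√4 - 39)² = (3*2 - 39)² = (6 - 39)² = (-33)² = 1089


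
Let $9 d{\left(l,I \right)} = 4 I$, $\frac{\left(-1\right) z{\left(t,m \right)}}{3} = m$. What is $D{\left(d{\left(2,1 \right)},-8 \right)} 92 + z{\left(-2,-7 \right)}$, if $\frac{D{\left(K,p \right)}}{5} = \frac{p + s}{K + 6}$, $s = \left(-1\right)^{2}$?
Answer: $- \frac{13881}{29} \approx -478.66$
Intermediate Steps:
$z{\left(t,m \right)} = - 3 m$
$s = 1$
$d{\left(l,I \right)} = \frac{4 I}{9}$
$D{\left(K,p \right)} = \frac{5 \left(1 + p\right)}{6 + K}$ ($D{\left(K,p \right)} = 5 \frac{p + 1}{K + 6} = 5 \frac{1 + p}{6 + K} = \frac{5 \left(1 + p\right)}{6 + K}$)
$D{\left(d{\left(2,1 \right)},-8 \right)} 92 + z{\left(-2,-7 \right)} = \frac{5 \left(1 - 8\right)}{6 + \frac{4}{9} \cdot 1} \cdot 92 - -21 = 5 \frac{1}{6 + \frac{4}{9}} \left(-7\right) 92 + 21 = 5 \frac{1}{\frac{58}{9}} \left(-7\right) 92 + 21 = 5 \cdot \frac{9}{58} \left(-7\right) 92 + 21 = \left(- \frac{315}{58}\right) 92 + 21 = - \frac{14490}{29} + 21 = - \frac{13881}{29}$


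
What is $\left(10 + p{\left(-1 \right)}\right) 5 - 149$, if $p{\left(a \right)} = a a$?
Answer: $-94$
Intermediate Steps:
$p{\left(a \right)} = a^{2}$
$\left(10 + p{\left(-1 \right)}\right) 5 - 149 = \left(10 + \left(-1\right)^{2}\right) 5 - 149 = \left(10 + 1\right) 5 - 149 = 11 \cdot 5 - 149 = 55 - 149 = -94$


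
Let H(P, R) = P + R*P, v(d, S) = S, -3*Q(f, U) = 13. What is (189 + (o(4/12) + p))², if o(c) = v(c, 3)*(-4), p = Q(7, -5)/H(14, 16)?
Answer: 15968113225/509796 ≈ 31323.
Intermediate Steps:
Q(f, U) = -13/3 (Q(f, U) = -⅓*13 = -13/3)
H(P, R) = P + P*R
p = -13/714 (p = -13*1/(14*(1 + 16))/3 = -13/(3*(14*17)) = -13/3/238 = -13/3*1/238 = -13/714 ≈ -0.018207)
o(c) = -12 (o(c) = 3*(-4) = -12)
(189 + (o(4/12) + p))² = (189 + (-12 - 13/714))² = (189 - 8581/714)² = (126365/714)² = 15968113225/509796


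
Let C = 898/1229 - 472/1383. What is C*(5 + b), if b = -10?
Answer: -3309230/1699707 ≈ -1.9469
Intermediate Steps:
C = 661846/1699707 (C = 898*(1/1229) - 472*1/1383 = 898/1229 - 472/1383 = 661846/1699707 ≈ 0.38939)
C*(5 + b) = 661846*(5 - 10)/1699707 = (661846/1699707)*(-5) = -3309230/1699707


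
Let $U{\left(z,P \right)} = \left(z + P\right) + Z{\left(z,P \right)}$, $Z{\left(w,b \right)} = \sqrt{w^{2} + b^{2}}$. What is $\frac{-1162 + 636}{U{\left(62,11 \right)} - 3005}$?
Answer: $\frac{1542232}{8592659} + \frac{526 \sqrt{3965}}{8592659} \approx 0.18334$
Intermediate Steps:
$Z{\left(w,b \right)} = \sqrt{b^{2} + w^{2}}$
$U{\left(z,P \right)} = P + z + \sqrt{P^{2} + z^{2}}$ ($U{\left(z,P \right)} = \left(z + P\right) + \sqrt{P^{2} + z^{2}} = \left(P + z\right) + \sqrt{P^{2} + z^{2}} = P + z + \sqrt{P^{2} + z^{2}}$)
$\frac{-1162 + 636}{U{\left(62,11 \right)} - 3005} = \frac{-1162 + 636}{\left(11 + 62 + \sqrt{11^{2} + 62^{2}}\right) - 3005} = - \frac{526}{\left(11 + 62 + \sqrt{121 + 3844}\right) - 3005} = - \frac{526}{\left(11 + 62 + \sqrt{3965}\right) - 3005} = - \frac{526}{\left(73 + \sqrt{3965}\right) - 3005} = - \frac{526}{-2932 + \sqrt{3965}}$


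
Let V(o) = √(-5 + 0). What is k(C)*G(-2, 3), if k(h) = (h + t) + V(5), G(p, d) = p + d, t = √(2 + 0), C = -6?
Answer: -6 + √2 + I*√5 ≈ -4.5858 + 2.2361*I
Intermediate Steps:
V(o) = I*√5 (V(o) = √(-5) = I*√5)
t = √2 ≈ 1.4142
G(p, d) = d + p
k(h) = h + √2 + I*√5 (k(h) = (h + √2) + I*√5 = h + √2 + I*√5)
k(C)*G(-2, 3) = (-6 + √2 + I*√5)*(3 - 2) = (-6 + √2 + I*√5)*1 = -6 + √2 + I*√5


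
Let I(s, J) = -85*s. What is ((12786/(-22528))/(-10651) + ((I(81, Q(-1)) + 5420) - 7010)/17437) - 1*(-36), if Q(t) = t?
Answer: 74294147316789/2091966829568 ≈ 35.514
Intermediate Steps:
((12786/(-22528))/(-10651) + ((I(81, Q(-1)) + 5420) - 7010)/17437) - 1*(-36) = ((12786/(-22528))/(-10651) + ((-85*81 + 5420) - 7010)/17437) - 1*(-36) = ((12786*(-1/22528))*(-1/10651) + ((-6885 + 5420) - 7010)*(1/17437)) + 36 = (-6393/11264*(-1/10651) + (-1465 - 7010)*(1/17437)) + 36 = (6393/119972864 - 8475*1/17437) + 36 = (6393/119972864 - 8475/17437) + 36 = -1016658547659/2091966829568 + 36 = 74294147316789/2091966829568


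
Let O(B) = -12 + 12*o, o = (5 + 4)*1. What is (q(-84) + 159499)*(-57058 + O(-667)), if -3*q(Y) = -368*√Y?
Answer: -9085382038 - 41924032*I*√21/3 ≈ -9.0854e+9 - 6.404e+7*I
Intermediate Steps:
q(Y) = 368*√Y/3 (q(Y) = -(-368)*√Y/3 = 368*√Y/3)
o = 9 (o = 9*1 = 9)
O(B) = 96 (O(B) = -12 + 12*9 = -12 + 108 = 96)
(q(-84) + 159499)*(-57058 + O(-667)) = (368*√(-84)/3 + 159499)*(-57058 + 96) = (368*(2*I*√21)/3 + 159499)*(-56962) = (736*I*√21/3 + 159499)*(-56962) = (159499 + 736*I*√21/3)*(-56962) = -9085382038 - 41924032*I*√21/3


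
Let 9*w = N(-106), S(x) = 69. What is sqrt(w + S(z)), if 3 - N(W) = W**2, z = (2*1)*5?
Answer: 2*I*sqrt(2653)/3 ≈ 34.338*I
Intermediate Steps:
z = 10 (z = 2*5 = 10)
N(W) = 3 - W**2
w = -11233/9 (w = (3 - 1*(-106)**2)/9 = (3 - 1*11236)/9 = (3 - 11236)/9 = (1/9)*(-11233) = -11233/9 ≈ -1248.1)
sqrt(w + S(z)) = sqrt(-11233/9 + 69) = sqrt(-10612/9) = 2*I*sqrt(2653)/3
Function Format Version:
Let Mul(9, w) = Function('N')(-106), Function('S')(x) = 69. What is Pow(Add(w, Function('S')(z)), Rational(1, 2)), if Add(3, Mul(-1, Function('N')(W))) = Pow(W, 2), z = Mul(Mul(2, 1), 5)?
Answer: Mul(Rational(2, 3), I, Pow(2653, Rational(1, 2))) ≈ Mul(34.338, I)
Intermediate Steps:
z = 10 (z = Mul(2, 5) = 10)
Function('N')(W) = Add(3, Mul(-1, Pow(W, 2)))
w = Rational(-11233, 9) (w = Mul(Rational(1, 9), Add(3, Mul(-1, Pow(-106, 2)))) = Mul(Rational(1, 9), Add(3, Mul(-1, 11236))) = Mul(Rational(1, 9), Add(3, -11236)) = Mul(Rational(1, 9), -11233) = Rational(-11233, 9) ≈ -1248.1)
Pow(Add(w, Function('S')(z)), Rational(1, 2)) = Pow(Add(Rational(-11233, 9), 69), Rational(1, 2)) = Pow(Rational(-10612, 9), Rational(1, 2)) = Mul(Rational(2, 3), I, Pow(2653, Rational(1, 2)))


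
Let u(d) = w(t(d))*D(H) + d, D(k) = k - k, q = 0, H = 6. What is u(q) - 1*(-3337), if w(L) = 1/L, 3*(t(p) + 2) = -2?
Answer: 3337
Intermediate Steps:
t(p) = -8/3 (t(p) = -2 + (⅓)*(-2) = -2 - ⅔ = -8/3)
D(k) = 0
u(d) = d (u(d) = 0/(-8/3) + d = -3/8*0 + d = 0 + d = d)
u(q) - 1*(-3337) = 0 - 1*(-3337) = 0 + 3337 = 3337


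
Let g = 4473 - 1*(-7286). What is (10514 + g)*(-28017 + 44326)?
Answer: 363250357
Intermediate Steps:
g = 11759 (g = 4473 + 7286 = 11759)
(10514 + g)*(-28017 + 44326) = (10514 + 11759)*(-28017 + 44326) = 22273*16309 = 363250357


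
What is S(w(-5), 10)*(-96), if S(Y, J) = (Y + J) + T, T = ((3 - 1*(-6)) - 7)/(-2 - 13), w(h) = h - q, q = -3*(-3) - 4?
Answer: 64/5 ≈ 12.800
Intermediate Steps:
q = 5 (q = 9 - 4 = 5)
w(h) = -5 + h (w(h) = h - 1*5 = h - 5 = -5 + h)
T = -2/15 (T = ((3 + 6) - 7)/(-15) = (9 - 7)*(-1/15) = 2*(-1/15) = -2/15 ≈ -0.13333)
S(Y, J) = -2/15 + J + Y (S(Y, J) = (Y + J) - 2/15 = (J + Y) - 2/15 = -2/15 + J + Y)
S(w(-5), 10)*(-96) = (-2/15 + 10 + (-5 - 5))*(-96) = (-2/15 + 10 - 10)*(-96) = -2/15*(-96) = 64/5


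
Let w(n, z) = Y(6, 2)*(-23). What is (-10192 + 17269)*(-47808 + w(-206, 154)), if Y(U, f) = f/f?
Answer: -338499987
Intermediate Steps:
Y(U, f) = 1
w(n, z) = -23 (w(n, z) = 1*(-23) = -23)
(-10192 + 17269)*(-47808 + w(-206, 154)) = (-10192 + 17269)*(-47808 - 23) = 7077*(-47831) = -338499987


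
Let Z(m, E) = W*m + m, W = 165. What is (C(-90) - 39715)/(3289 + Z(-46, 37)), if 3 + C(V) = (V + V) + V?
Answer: 39988/4347 ≈ 9.1990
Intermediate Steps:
C(V) = -3 + 3*V (C(V) = -3 + ((V + V) + V) = -3 + (2*V + V) = -3 + 3*V)
Z(m, E) = 166*m (Z(m, E) = 165*m + m = 166*m)
(C(-90) - 39715)/(3289 + Z(-46, 37)) = ((-3 + 3*(-90)) - 39715)/(3289 + 166*(-46)) = ((-3 - 270) - 39715)/(3289 - 7636) = (-273 - 39715)/(-4347) = -39988*(-1/4347) = 39988/4347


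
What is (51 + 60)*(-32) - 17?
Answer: -3569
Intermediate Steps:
(51 + 60)*(-32) - 17 = 111*(-32) - 17 = -3552 - 17 = -3569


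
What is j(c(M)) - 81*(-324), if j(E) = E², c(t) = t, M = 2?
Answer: 26248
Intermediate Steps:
j(c(M)) - 81*(-324) = 2² - 81*(-324) = 4 + 26244 = 26248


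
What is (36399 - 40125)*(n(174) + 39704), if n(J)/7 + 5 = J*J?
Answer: -937465326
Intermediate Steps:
n(J) = -35 + 7*J² (n(J) = -35 + 7*(J*J) = -35 + 7*J²)
(36399 - 40125)*(n(174) + 39704) = (36399 - 40125)*((-35 + 7*174²) + 39704) = -3726*((-35 + 7*30276) + 39704) = -3726*((-35 + 211932) + 39704) = -3726*(211897 + 39704) = -3726*251601 = -937465326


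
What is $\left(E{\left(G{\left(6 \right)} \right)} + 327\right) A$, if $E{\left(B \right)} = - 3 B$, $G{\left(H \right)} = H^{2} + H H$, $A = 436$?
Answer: $48396$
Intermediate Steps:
$G{\left(H \right)} = 2 H^{2}$ ($G{\left(H \right)} = H^{2} + H^{2} = 2 H^{2}$)
$\left(E{\left(G{\left(6 \right)} \right)} + 327\right) A = \left(- 3 \cdot 2 \cdot 6^{2} + 327\right) 436 = \left(- 3 \cdot 2 \cdot 36 + 327\right) 436 = \left(\left(-3\right) 72 + 327\right) 436 = \left(-216 + 327\right) 436 = 111 \cdot 436 = 48396$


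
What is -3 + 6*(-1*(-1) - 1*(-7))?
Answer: 45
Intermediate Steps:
-3 + 6*(-1*(-1) - 1*(-7)) = -3 + 6*(1 + 7) = -3 + 6*8 = -3 + 48 = 45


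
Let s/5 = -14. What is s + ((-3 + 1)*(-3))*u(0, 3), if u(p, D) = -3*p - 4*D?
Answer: -142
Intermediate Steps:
s = -70 (s = 5*(-14) = -70)
u(p, D) = -4*D - 3*p
s + ((-3 + 1)*(-3))*u(0, 3) = -70 + ((-3 + 1)*(-3))*(-4*3 - 3*0) = -70 + (-2*(-3))*(-12 + 0) = -70 + 6*(-12) = -70 - 72 = -142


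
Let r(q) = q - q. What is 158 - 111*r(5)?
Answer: 158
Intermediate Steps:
r(q) = 0
158 - 111*r(5) = 158 - 111*0 = 158 + 0 = 158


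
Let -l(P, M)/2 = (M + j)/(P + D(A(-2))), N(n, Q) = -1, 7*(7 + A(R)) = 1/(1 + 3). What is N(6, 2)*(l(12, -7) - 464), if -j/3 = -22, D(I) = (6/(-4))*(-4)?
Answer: 4235/9 ≈ 470.56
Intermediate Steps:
A(R) = -195/28 (A(R) = -7 + 1/(7*(1 + 3)) = -7 + (1/7)/4 = -7 + (1/7)*(1/4) = -7 + 1/28 = -195/28)
D(I) = 6 (D(I) = (6*(-1/4))*(-4) = -3/2*(-4) = 6)
j = 66 (j = -3*(-22) = 66)
l(P, M) = -2*(66 + M)/(6 + P) (l(P, M) = -2*(M + 66)/(P + 6) = -2*(66 + M)/(6 + P))
N(6, 2)*(l(12, -7) - 464) = -(2*(-66 - 1*(-7))/(6 + 12) - 464) = -(2*(-66 + 7)/18 - 464) = -(2*(1/18)*(-59) - 464) = -(-59/9 - 464) = -1*(-4235/9) = 4235/9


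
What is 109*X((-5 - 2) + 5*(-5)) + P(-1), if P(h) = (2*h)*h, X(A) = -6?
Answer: -652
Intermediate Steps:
P(h) = 2*h²
109*X((-5 - 2) + 5*(-5)) + P(-1) = 109*(-6) + 2*(-1)² = -654 + 2*1 = -654 + 2 = -652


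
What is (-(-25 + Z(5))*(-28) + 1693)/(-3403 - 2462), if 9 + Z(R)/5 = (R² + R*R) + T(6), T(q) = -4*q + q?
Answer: -4213/5865 ≈ -0.71833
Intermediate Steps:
T(q) = -3*q
Z(R) = -135 + 10*R² (Z(R) = -45 + 5*((R² + R*R) - 3*6) = -45 + 5*((R² + R²) - 18) = -45 + 5*(2*R² - 18) = -45 + 5*(-18 + 2*R²) = -45 + (-90 + 10*R²) = -135 + 10*R²)
(-(-25 + Z(5))*(-28) + 1693)/(-3403 - 2462) = (-(-25 + (-135 + 10*5²))*(-28) + 1693)/(-3403 - 2462) = (-(-25 + (-135 + 10*25))*(-28) + 1693)/(-5865) = (-(-25 + (-135 + 250))*(-28) + 1693)*(-1/5865) = (-(-25 + 115)*(-28) + 1693)*(-1/5865) = (-90*(-28) + 1693)*(-1/5865) = (-1*(-2520) + 1693)*(-1/5865) = (2520 + 1693)*(-1/5865) = 4213*(-1/5865) = -4213/5865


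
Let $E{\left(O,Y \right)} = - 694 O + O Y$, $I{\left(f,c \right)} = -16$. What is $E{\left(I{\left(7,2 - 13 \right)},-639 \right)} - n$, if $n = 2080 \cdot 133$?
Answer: $-255312$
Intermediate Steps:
$n = 276640$
$E{\left(I{\left(7,2 - 13 \right)},-639 \right)} - n = - 16 \left(-694 - 639\right) - 276640 = \left(-16\right) \left(-1333\right) - 276640 = 21328 - 276640 = -255312$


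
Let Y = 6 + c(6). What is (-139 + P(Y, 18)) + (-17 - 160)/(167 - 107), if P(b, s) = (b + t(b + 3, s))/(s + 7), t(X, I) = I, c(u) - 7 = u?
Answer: -14047/100 ≈ -140.47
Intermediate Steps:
c(u) = 7 + u
Y = 19 (Y = 6 + (7 + 6) = 6 + 13 = 19)
P(b, s) = (b + s)/(7 + s) (P(b, s) = (b + s)/(s + 7) = (b + s)/(7 + s))
(-139 + P(Y, 18)) + (-17 - 160)/(167 - 107) = (-139 + (19 + 18)/(7 + 18)) + (-17 - 160)/(167 - 107) = (-139 + 37/25) - 177/60 = (-139 + (1/25)*37) - 177*1/60 = (-139 + 37/25) - 59/20 = -3438/25 - 59/20 = -14047/100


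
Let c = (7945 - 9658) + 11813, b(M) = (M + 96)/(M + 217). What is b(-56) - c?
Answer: -1626060/161 ≈ -10100.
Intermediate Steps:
b(M) = (96 + M)/(217 + M)
c = 10100 (c = -1713 + 11813 = 10100)
b(-56) - c = (96 - 56)/(217 - 56) - 1*10100 = 40/161 - 10100 = -1626060/161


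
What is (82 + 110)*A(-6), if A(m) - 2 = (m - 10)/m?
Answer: 896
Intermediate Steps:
A(m) = 2 + (-10 + m)/m (A(m) = 2 + (m - 10)/m = 2 + (-10 + m)/m)
(82 + 110)*A(-6) = (82 + 110)*(3 - 10/(-6)) = 192*(3 - 10*(-1/6)) = 192*(3 + 5/3) = 192*(14/3) = 896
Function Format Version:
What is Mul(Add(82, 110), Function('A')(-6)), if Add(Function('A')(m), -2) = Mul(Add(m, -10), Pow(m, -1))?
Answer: 896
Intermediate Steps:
Function('A')(m) = Add(2, Mul(Pow(m, -1), Add(-10, m))) (Function('A')(m) = Add(2, Mul(Add(m, -10), Pow(m, -1))) = Add(2, Mul(Add(-10, m), Pow(m, -1))) = Add(2, Mul(Pow(m, -1), Add(-10, m))))
Mul(Add(82, 110), Function('A')(-6)) = Mul(Add(82, 110), Add(3, Mul(-10, Pow(-6, -1)))) = Mul(192, Add(3, Mul(-10, Rational(-1, 6)))) = Mul(192, Add(3, Rational(5, 3))) = Mul(192, Rational(14, 3)) = 896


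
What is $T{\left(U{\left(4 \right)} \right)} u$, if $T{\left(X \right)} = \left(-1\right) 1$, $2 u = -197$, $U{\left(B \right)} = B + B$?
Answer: $\frac{197}{2} \approx 98.5$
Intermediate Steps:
$U{\left(B \right)} = 2 B$
$u = - \frac{197}{2}$ ($u = \frac{1}{2} \left(-197\right) = - \frac{197}{2} \approx -98.5$)
$T{\left(X \right)} = -1$
$T{\left(U{\left(4 \right)} \right)} u = \left(-1\right) \left(- \frac{197}{2}\right) = \frac{197}{2}$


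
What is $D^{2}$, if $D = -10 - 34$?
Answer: $1936$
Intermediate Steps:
$D = -44$ ($D = -10 - 34 = -44$)
$D^{2} = \left(-44\right)^{2} = 1936$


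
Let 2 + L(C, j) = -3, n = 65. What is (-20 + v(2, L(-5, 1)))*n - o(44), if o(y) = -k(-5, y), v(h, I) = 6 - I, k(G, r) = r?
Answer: -541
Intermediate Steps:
L(C, j) = -5 (L(C, j) = -2 - 3 = -5)
o(y) = -y
(-20 + v(2, L(-5, 1)))*n - o(44) = (-20 + (6 - 1*(-5)))*65 - (-1)*44 = (-20 + (6 + 5))*65 - 1*(-44) = (-20 + 11)*65 + 44 = -9*65 + 44 = -585 + 44 = -541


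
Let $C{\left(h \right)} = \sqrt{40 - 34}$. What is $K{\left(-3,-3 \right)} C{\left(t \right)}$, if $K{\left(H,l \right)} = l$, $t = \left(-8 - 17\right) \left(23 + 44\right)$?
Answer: $- 3 \sqrt{6} \approx -7.3485$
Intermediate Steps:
$t = -1675$ ($t = \left(-25\right) 67 = -1675$)
$C{\left(h \right)} = \sqrt{6}$
$K{\left(-3,-3 \right)} C{\left(t \right)} = - 3 \sqrt{6}$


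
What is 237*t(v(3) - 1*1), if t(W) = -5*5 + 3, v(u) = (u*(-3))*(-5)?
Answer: -5214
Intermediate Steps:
v(u) = 15*u (v(u) = -3*u*(-5) = 15*u)
t(W) = -22 (t(W) = -25 + 3 = -22)
237*t(v(3) - 1*1) = 237*(-22) = -5214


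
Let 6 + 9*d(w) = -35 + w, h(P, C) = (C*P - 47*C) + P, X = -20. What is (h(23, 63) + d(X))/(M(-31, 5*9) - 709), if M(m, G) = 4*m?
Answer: 13462/7497 ≈ 1.7957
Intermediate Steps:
h(P, C) = P - 47*C + C*P (h(P, C) = (-47*C + C*P) + P = P - 47*C + C*P)
d(w) = -41/9 + w/9 (d(w) = -⅔ + (-35 + w)/9 = -⅔ + (-35/9 + w/9) = -41/9 + w/9)
(h(23, 63) + d(X))/(M(-31, 5*9) - 709) = ((23 - 47*63 + 63*23) + (-41/9 + (⅑)*(-20)))/(4*(-31) - 709) = ((23 - 2961 + 1449) + (-41/9 - 20/9))/(-124 - 709) = (-1489 - 61/9)/(-833) = -13462/9*(-1/833) = 13462/7497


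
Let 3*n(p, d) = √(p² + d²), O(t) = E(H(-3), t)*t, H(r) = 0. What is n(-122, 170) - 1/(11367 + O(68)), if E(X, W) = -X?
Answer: -1/11367 + 2*√10946/3 ≈ 69.749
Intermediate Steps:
O(t) = 0 (O(t) = (-1*0)*t = 0*t = 0)
n(p, d) = √(d² + p²)/3 (n(p, d) = √(p² + d²)/3 = √(d² + p²)/3)
n(-122, 170) - 1/(11367 + O(68)) = √(170² + (-122)²)/3 - 1/(11367 + 0) = √(28900 + 14884)/3 - 1/11367 = √43784/3 - 1*1/11367 = (2*√10946)/3 - 1/11367 = 2*√10946/3 - 1/11367 = -1/11367 + 2*√10946/3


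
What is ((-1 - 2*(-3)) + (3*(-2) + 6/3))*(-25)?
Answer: -25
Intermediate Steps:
((-1 - 2*(-3)) + (3*(-2) + 6/3))*(-25) = ((-1 + 6) + (-6 + 6*(⅓)))*(-25) = (5 + (-6 + 2))*(-25) = (5 - 4)*(-25) = 1*(-25) = -25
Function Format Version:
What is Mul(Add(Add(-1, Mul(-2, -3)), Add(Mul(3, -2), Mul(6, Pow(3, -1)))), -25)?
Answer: -25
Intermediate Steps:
Mul(Add(Add(-1, Mul(-2, -3)), Add(Mul(3, -2), Mul(6, Pow(3, -1)))), -25) = Mul(Add(Add(-1, 6), Add(-6, Mul(6, Rational(1, 3)))), -25) = Mul(Add(5, Add(-6, 2)), -25) = Mul(Add(5, -4), -25) = Mul(1, -25) = -25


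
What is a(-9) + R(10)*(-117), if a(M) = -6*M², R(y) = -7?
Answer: 333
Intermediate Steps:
a(-9) + R(10)*(-117) = -6*(-9)² - 7*(-117) = -6*81 + 819 = -486 + 819 = 333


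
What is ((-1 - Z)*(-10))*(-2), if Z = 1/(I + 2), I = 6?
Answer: -45/2 ≈ -22.500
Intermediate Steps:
Z = 1/8 (Z = 1/(6 + 2) = 1/8 ≈ 0.12500)
((-1 - Z)*(-10))*(-2) = ((-1 - 1*1/8)*(-10))*(-2) = ((-1 - 1/8)*(-10))*(-2) = -9/8*(-10)*(-2) = (45/4)*(-2) = -45/2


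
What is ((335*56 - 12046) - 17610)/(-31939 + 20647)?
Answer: 908/941 ≈ 0.96493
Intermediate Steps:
((335*56 - 12046) - 17610)/(-31939 + 20647) = ((18760 - 12046) - 17610)/(-11292) = (6714 - 17610)*(-1/11292) = -10896*(-1/11292) = 908/941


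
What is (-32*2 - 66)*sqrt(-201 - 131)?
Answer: -260*I*sqrt(83) ≈ -2368.7*I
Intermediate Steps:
(-32*2 - 66)*sqrt(-201 - 131) = (-64 - 66)*sqrt(-332) = -260*I*sqrt(83)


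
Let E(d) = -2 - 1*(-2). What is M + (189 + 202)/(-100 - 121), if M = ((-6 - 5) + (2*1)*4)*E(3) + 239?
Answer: 3084/13 ≈ 237.23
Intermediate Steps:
E(d) = 0 (E(d) = -2 + 2 = 0)
M = 239 (M = ((-6 - 5) + (2*1)*4)*0 + 239 = (-11 + 2*4)*0 + 239 = (-11 + 8)*0 + 239 = -3*0 + 239 = 0 + 239 = 239)
M + (189 + 202)/(-100 - 121) = 239 + (189 + 202)/(-100 - 121) = 239 + 391/(-221) = 239 + 391*(-1/221) = 239 - 23/13 = 3084/13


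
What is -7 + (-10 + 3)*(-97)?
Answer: 672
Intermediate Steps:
-7 + (-10 + 3)*(-97) = -7 - 7*(-97) = -7 + 679 = 672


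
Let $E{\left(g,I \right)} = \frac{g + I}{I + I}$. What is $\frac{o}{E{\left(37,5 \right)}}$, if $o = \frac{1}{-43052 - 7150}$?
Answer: $- \frac{5}{1054242} \approx -4.7427 \cdot 10^{-6}$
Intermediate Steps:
$o = - \frac{1}{50202}$ ($o = \frac{1}{-50202} = - \frac{1}{50202} \approx -1.992 \cdot 10^{-5}$)
$E{\left(g,I \right)} = \frac{I + g}{2 I}$
$\frac{o}{E{\left(37,5 \right)}} = - \frac{1}{50202 \frac{5 + 37}{2 \cdot 5}} = - \frac{1}{50202 \cdot \frac{1}{2} \cdot \frac{1}{5} \cdot 42} = - \frac{1}{50202 \cdot \frac{21}{5}} = \left(- \frac{1}{50202}\right) \frac{5}{21} = - \frac{5}{1054242}$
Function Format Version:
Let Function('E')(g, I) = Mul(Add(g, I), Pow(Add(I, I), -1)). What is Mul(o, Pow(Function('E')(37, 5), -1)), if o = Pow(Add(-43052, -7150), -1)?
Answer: Rational(-5, 1054242) ≈ -4.7427e-6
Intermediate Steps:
o = Rational(-1, 50202) (o = Pow(-50202, -1) = Rational(-1, 50202) ≈ -1.9920e-5)
Function('E')(g, I) = Mul(Rational(1, 2), Pow(I, -1), Add(I, g)) (Function('E')(g, I) = Mul(Add(I, g), Pow(Mul(2, I), -1)) = Mul(Add(I, g), Mul(Rational(1, 2), Pow(I, -1))) = Mul(Rational(1, 2), Pow(I, -1), Add(I, g)))
Mul(o, Pow(Function('E')(37, 5), -1)) = Mul(Rational(-1, 50202), Pow(Mul(Rational(1, 2), Pow(5, -1), Add(5, 37)), -1)) = Mul(Rational(-1, 50202), Pow(Mul(Rational(1, 2), Rational(1, 5), 42), -1)) = Mul(Rational(-1, 50202), Pow(Rational(21, 5), -1)) = Mul(Rational(-1, 50202), Rational(5, 21)) = Rational(-5, 1054242)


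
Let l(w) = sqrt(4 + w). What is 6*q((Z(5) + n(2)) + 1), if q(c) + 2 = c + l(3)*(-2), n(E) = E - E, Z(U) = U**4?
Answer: 3744 - 12*sqrt(7) ≈ 3712.3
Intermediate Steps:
n(E) = 0
q(c) = -2 + c - 2*sqrt(7) (q(c) = -2 + (c + sqrt(4 + 3)*(-2)) = -2 + (c + sqrt(7)*(-2)) = -2 + (c - 2*sqrt(7)) = -2 + c - 2*sqrt(7))
6*q((Z(5) + n(2)) + 1) = 6*(-2 + ((5**4 + 0) + 1) - 2*sqrt(7)) = 6*(-2 + ((625 + 0) + 1) - 2*sqrt(7)) = 6*(-2 + (625 + 1) - 2*sqrt(7)) = 6*(-2 + 626 - 2*sqrt(7)) = 6*(624 - 2*sqrt(7)) = 3744 - 12*sqrt(7)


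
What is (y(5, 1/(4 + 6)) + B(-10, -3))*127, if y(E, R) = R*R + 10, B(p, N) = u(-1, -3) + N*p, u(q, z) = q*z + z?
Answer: 508127/100 ≈ 5081.3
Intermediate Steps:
u(q, z) = z + q*z
B(p, N) = N*p (B(p, N) = -3*(1 - 1) + N*p = -3*0 + N*p = 0 + N*p = N*p)
y(E, R) = 10 + R² (y(E, R) = R² + 10 = 10 + R²)
(y(5, 1/(4 + 6)) + B(-10, -3))*127 = ((10 + (1/(4 + 6))²) - 3*(-10))*127 = ((10 + (1/10)²) + 30)*127 = ((10 + (⅒)²) + 30)*127 = ((10 + 1/100) + 30)*127 = (1001/100 + 30)*127 = (4001/100)*127 = 508127/100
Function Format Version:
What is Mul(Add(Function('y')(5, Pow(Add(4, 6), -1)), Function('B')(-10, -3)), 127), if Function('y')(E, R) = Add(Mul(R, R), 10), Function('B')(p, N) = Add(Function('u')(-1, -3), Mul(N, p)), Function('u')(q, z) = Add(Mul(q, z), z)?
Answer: Rational(508127, 100) ≈ 5081.3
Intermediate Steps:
Function('u')(q, z) = Add(z, Mul(q, z))
Function('B')(p, N) = Mul(N, p) (Function('B')(p, N) = Add(Mul(-3, Add(1, -1)), Mul(N, p)) = Add(Mul(-3, 0), Mul(N, p)) = Add(0, Mul(N, p)) = Mul(N, p))
Function('y')(E, R) = Add(10, Pow(R, 2)) (Function('y')(E, R) = Add(Pow(R, 2), 10) = Add(10, Pow(R, 2)))
Mul(Add(Function('y')(5, Pow(Add(4, 6), -1)), Function('B')(-10, -3)), 127) = Mul(Add(Add(10, Pow(Pow(Add(4, 6), -1), 2)), Mul(-3, -10)), 127) = Mul(Add(Add(10, Pow(Pow(10, -1), 2)), 30), 127) = Mul(Add(Add(10, Pow(Rational(1, 10), 2)), 30), 127) = Mul(Add(Add(10, Rational(1, 100)), 30), 127) = Mul(Add(Rational(1001, 100), 30), 127) = Mul(Rational(4001, 100), 127) = Rational(508127, 100)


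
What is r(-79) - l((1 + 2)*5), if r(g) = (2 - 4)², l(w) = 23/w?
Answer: 37/15 ≈ 2.4667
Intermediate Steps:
r(g) = 4 (r(g) = (-2)² = 4)
r(-79) - l((1 + 2)*5) = 4 - 23/((1 + 2)*5) = 4 - 23/(3*5) = 4 - 23/15 = 37/15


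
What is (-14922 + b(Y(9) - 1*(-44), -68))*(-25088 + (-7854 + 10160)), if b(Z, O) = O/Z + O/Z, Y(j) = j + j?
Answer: 10540092300/31 ≈ 3.4000e+8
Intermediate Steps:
Y(j) = 2*j
b(Z, O) = 2*O/Z
(-14922 + b(Y(9) - 1*(-44), -68))*(-25088 + (-7854 + 10160)) = (-14922 + 2*(-68)/(2*9 - 1*(-44)))*(-25088 + (-7854 + 10160)) = (-14922 + 2*(-68)/(18 + 44))*(-25088 + 2306) = (-14922 + 2*(-68)/62)*(-22782) = (-14922 + 2*(-68)*(1/62))*(-22782) = (-14922 - 68/31)*(-22782) = -462650/31*(-22782) = 10540092300/31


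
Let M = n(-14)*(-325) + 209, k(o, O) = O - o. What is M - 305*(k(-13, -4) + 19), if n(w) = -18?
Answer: -2481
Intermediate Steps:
M = 6059 (M = -18*(-325) + 209 = 5850 + 209 = 6059)
M - 305*(k(-13, -4) + 19) = 6059 - 305*((-4 - 1*(-13)) + 19) = 6059 - 305*((-4 + 13) + 19) = 6059 - 305*(9 + 19) = 6059 - 305*28 = 6059 - 1*8540 = 6059 - 8540 = -2481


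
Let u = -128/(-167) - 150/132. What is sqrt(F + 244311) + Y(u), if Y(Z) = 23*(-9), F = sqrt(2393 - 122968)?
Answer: -207 + sqrt(244311 + 5*I*sqrt(4823)) ≈ 287.28 + 0.35126*I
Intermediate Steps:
F = 5*I*sqrt(4823) (F = sqrt(-120575) = 5*I*sqrt(4823) ≈ 347.24*I)
u = -1359/3674 (u = -128*(-1/167) - 150*1/132 = 128/167 - 25/22 = -1359/3674 ≈ -0.36990)
Y(Z) = -207
sqrt(F + 244311) + Y(u) = sqrt(5*I*sqrt(4823) + 244311) - 207 = sqrt(244311 + 5*I*sqrt(4823)) - 207 = -207 + sqrt(244311 + 5*I*sqrt(4823))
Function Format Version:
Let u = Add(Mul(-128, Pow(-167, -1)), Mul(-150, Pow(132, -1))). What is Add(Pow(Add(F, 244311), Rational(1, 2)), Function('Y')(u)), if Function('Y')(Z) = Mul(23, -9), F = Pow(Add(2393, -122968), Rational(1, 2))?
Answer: Add(-207, Pow(Add(244311, Mul(5, I, Pow(4823, Rational(1, 2)))), Rational(1, 2))) ≈ Add(287.28, Mul(0.35126, I))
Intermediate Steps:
F = Mul(5, I, Pow(4823, Rational(1, 2))) (F = Pow(-120575, Rational(1, 2)) = Mul(5, I, Pow(4823, Rational(1, 2))) ≈ Mul(347.24, I))
u = Rational(-1359, 3674) (u = Add(Mul(-128, Rational(-1, 167)), Mul(-150, Rational(1, 132))) = Add(Rational(128, 167), Rational(-25, 22)) = Rational(-1359, 3674) ≈ -0.36990)
Function('Y')(Z) = -207
Add(Pow(Add(F, 244311), Rational(1, 2)), Function('Y')(u)) = Add(Pow(Add(Mul(5, I, Pow(4823, Rational(1, 2))), 244311), Rational(1, 2)), -207) = Add(Pow(Add(244311, Mul(5, I, Pow(4823, Rational(1, 2)))), Rational(1, 2)), -207) = Add(-207, Pow(Add(244311, Mul(5, I, Pow(4823, Rational(1, 2)))), Rational(1, 2)))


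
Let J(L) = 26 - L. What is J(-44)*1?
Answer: 70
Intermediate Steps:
J(-44)*1 = (26 - 1*(-44))*1 = (26 + 44)*1 = 70*1 = 70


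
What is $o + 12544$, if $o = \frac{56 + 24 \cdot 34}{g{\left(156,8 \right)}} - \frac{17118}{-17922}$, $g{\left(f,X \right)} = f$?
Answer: $\frac{1462050625}{116493} \approx 12551.0$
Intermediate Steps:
$o = \frac{762433}{116493}$ ($o = \frac{56 + 24 \cdot 34}{156} - \frac{17118}{-17922} = \left(56 + 816\right) \frac{1}{156} - - \frac{2853}{2987} = 872 \cdot \frac{1}{156} + \frac{2853}{2987} = \frac{218}{39} + \frac{2853}{2987} = \frac{762433}{116493} \approx 6.5449$)
$o + 12544 = \frac{762433}{116493} + 12544 = \frac{1462050625}{116493}$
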